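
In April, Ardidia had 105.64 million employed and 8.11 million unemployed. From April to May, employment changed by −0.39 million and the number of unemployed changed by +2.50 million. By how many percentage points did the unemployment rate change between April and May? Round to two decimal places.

April: labor force = 105.64 + 8.11 = 113.75; u = 8.11/113.75 = 7.13%.
May: labor force = 105.25 + 10.61 = 115.86; u = 10.61/115.86 = 9.16%.
Change = 9.16% − 7.13% = +2.03 pp.

The unemployment rate changed by +2.03 percentage points.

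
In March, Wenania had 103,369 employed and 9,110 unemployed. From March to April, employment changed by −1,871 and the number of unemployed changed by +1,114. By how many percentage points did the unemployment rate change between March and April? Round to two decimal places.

March: labor force = 103,369 + 9,110 = 112,479; u = 9,110/112,479 = 8.10%.
April: labor force = 101,498 + 10,224 = 111,722; u = 10,224/111,722 = 9.15%.
Change = 9.15% − 8.10% = +1.05 pp.

The unemployment rate changed by +1.05 percentage points.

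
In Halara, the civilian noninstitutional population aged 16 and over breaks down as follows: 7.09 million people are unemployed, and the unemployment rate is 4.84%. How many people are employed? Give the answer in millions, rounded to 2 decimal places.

About 139.40 million are employed.

Labor force = U / u = 7.09 / 0.0484 ≈ 146.49 million.
Employed = labor force − unemployed = 146.49 − 7.09 = 139.40 million.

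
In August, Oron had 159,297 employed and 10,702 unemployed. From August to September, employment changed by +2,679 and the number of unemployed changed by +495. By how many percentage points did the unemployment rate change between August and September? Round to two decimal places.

August: labor force = 159,297 + 10,702 = 169,999; u = 10,702/169,999 = 6.30%.
September: labor force = 161,976 + 11,197 = 173,173; u = 11,197/173,173 = 6.47%.
Change = 6.47% − 6.30% = +0.17 pp.

The unemployment rate changed by +0.17 percentage points.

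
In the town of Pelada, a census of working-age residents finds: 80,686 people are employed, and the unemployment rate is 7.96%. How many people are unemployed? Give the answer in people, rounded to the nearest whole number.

Let U be the number unemployed. The labor force is E + U, and U/(E+U) = 0.0796.
So U = 0.0796 × 80,686 / (1 − 0.0796) = 6422.61 / 0.9204 ≈ 6,978.

About 6,978 are unemployed.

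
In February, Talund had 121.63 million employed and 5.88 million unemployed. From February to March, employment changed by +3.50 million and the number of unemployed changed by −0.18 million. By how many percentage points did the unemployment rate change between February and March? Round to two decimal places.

The unemployment rate changed by −0.25 percentage points.

February: labor force = 121.63 + 5.88 = 127.51; u = 5.88/127.51 = 4.61%.
March: labor force = 125.13 + 5.70 = 130.83; u = 5.70/130.83 = 4.36%.
Change = 4.36% − 4.61% = −0.25 pp.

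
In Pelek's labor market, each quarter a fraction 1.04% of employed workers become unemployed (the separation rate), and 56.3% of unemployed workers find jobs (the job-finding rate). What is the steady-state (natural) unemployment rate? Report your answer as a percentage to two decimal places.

At steady state the flows balance: s·E = f·U, so U/(E+U) = s/(s+f).
u* = 1.04 / (1.04 + 56.3) = 1.04 / 57.34 = 1.81%.

Steady-state unemployment rate ≈ 1.81%.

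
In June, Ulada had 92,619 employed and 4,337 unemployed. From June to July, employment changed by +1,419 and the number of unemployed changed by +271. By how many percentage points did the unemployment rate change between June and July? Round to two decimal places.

June: labor force = 92,619 + 4,337 = 96,956; u = 4,337/96,956 = 4.47%.
July: labor force = 94,038 + 4,608 = 98,646; u = 4,608/98,646 = 4.67%.
Change = 4.67% − 4.47% = +0.20 pp.

The unemployment rate changed by +0.20 percentage points.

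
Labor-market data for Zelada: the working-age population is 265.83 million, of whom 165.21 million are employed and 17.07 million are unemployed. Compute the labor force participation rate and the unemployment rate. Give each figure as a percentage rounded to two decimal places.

Labor force = employed + unemployed = 165.21 + 17.07 = 182.28 million.
Unemployment rate = 17.07 / 182.28 = 9.36%.
Labor force participation rate = 182.28 / 265.83 = 68.57%.

Labor force participation rate ≈ 68.57%; unemployment rate ≈ 9.36%.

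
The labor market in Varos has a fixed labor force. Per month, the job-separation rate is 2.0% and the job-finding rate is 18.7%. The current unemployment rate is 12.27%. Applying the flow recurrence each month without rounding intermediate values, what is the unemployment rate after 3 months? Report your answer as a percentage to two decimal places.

With a fixed labor force, u_{t+1} = u_t + s·(1−u_t) − f·u_t = u_t·(1−s−f) + s.
Here 1−s−f = 0.793 and s = 0.020.
u_1 = 0.122700 × 0.793 + 0.020 = 0.117301.
u_2 = 0.117301 × 0.793 + 0.020 = 0.113020.
u_3 = 0.113020 × 0.793 + 0.020 = 0.109625.

Unemployment rate after three months ≈ 10.96%.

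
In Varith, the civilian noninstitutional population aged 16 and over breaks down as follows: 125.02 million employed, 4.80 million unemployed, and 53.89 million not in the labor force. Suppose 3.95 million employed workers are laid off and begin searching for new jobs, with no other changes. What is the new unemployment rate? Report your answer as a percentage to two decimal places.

New unemployment rate ≈ 6.74%.

Initially, labor force = 125.02 + 4.80 = 129.82 million, so u = 4.80/129.82 = 3.70%.
After the change, employed falls and unemployed rises by 3.95; labor force unchanged → E = 121.07, U = 8.75, labor force = 129.82 million.
New unemployment rate = 8.75 / 129.82 = 6.74%.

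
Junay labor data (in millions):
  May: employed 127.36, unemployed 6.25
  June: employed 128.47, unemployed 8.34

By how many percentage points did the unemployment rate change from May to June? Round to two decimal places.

The unemployment rate changed by +1.42 percentage points.

May: labor force = 127.36 + 6.25 = 133.61; u = 6.25/133.61 = 4.68%.
June: labor force = 128.47 + 8.34 = 136.81; u = 8.34/136.81 = 6.10%.
Change = 6.10% − 4.68% = +1.42 pp.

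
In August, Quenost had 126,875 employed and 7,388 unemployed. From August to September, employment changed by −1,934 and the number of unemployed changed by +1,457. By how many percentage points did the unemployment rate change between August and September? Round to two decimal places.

The unemployment rate changed by +1.11 percentage points.

August: labor force = 126,875 + 7,388 = 134,263; u = 7,388/134,263 = 5.50%.
September: labor force = 124,941 + 8,845 = 133,786; u = 8,845/133,786 = 6.61%.
Change = 6.61% − 5.50% = +1.11 pp.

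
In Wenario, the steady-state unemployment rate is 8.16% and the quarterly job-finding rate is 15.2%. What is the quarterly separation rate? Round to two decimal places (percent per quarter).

Separation rate ≈ 1.35% per quarter.

From u* = s/(s+f): s = u·f/(1−u).
s = 0.0816 × 15.2 / (1 − 0.0816) = 1.2403 / 0.9184 ≈ 1.35% per quarter.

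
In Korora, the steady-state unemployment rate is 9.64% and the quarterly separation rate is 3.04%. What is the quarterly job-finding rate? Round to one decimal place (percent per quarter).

From u* = s/(s+f): f = s·(1−u)/u.
f = 3.04 × (1 − 0.0964) / 0.0964 = 2.7469 / 0.0964 ≈ 28.5% per quarter.

Job-finding rate ≈ 28.5% per quarter.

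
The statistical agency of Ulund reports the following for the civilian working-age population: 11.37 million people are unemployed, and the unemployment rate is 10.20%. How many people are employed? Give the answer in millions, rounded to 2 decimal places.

Labor force = U / u = 11.37 / 0.1020 ≈ 111.47 million.
Employed = labor force − unemployed = 111.47 − 11.37 = 100.10 million.

About 100.10 million are employed.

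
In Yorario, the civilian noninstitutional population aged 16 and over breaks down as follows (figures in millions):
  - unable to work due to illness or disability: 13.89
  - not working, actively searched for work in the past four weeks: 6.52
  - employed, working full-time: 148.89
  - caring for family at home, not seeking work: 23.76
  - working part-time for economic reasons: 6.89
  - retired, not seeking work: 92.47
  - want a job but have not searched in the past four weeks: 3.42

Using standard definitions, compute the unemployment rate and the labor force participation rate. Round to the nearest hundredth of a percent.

Employed = 148.89 + 6.89 = 155.78 million (anyone who worked, including part-time for economic reasons, counts as employed).
Unemployed = 6.52 million.
Labor force = 155.78 + 6.52 = 162.30 million.
Not in labor force = 13.89 + 23.76 + 92.47 + 3.42 = 133.54 million (those not working and not actively searching are outside the labor force — including those who want a job but have given up searching).
Civilian working-age population = 162.30 + 133.54 = 295.84 million.
Unemployment rate = 6.52 / 162.30 = 4.02%.
Labor force participation rate = 162.30 / 295.84 = 54.86%.

Unemployment rate ≈ 4.02%; labor force participation rate ≈ 54.86%.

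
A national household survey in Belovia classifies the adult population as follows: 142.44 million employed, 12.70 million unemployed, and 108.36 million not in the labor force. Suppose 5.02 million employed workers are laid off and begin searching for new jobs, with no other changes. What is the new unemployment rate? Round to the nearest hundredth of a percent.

Initially, labor force = 142.44 + 12.70 = 155.14 million, so u = 12.70/155.14 = 8.19%.
After the change, employed falls and unemployed rises by 5.02; labor force unchanged → E = 137.42, U = 17.72, labor force = 155.14 million.
New unemployment rate = 17.72 / 155.14 = 11.42%.

New unemployment rate ≈ 11.42%.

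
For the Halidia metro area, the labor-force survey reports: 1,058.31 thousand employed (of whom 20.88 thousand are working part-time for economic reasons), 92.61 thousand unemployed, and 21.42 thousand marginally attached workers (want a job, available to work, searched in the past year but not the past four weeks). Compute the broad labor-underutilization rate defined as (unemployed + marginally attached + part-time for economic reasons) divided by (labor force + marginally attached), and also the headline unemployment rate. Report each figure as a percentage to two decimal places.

Broad underutilization rate ≈ 11.51%; headline unemployment rate ≈ 8.05%.

Labor force = 1,058.31 + 92.61 = 1,150.92 thousand.
Numerator = 92.61 + 21.42 + 20.88 = 134.91 thousand.
Denominator = 1,150.92 + 21.42 = 1,172.34 thousand.
Broad rate = 134.91 / 1,172.34 = 11.51%.
Headline unemployment rate = 92.61 / 1,150.92 = 8.05%.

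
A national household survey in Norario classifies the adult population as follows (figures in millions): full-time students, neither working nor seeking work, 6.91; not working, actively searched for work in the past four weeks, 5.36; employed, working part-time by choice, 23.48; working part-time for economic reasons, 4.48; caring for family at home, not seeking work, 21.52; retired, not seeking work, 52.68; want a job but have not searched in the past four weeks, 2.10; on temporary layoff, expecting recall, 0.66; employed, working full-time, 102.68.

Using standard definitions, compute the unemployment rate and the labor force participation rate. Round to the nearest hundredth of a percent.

Unemployment rate ≈ 4.41%; labor force participation rate ≈ 62.15%.

Employed = 23.48 + 4.48 + 102.68 = 130.64 million (anyone who worked, including part-time for economic reasons, counts as employed).
Unemployed = 5.36 + 0.66 = 6.02 million (jobless and actively searching, or on temporary layoff).
Labor force = 130.64 + 6.02 = 136.66 million.
Not in labor force = 6.91 + 21.52 + 52.68 + 2.10 = 83.21 million (those not working and not actively searching are outside the labor force — including those who want a job but have given up searching).
Civilian working-age population = 136.66 + 83.21 = 219.87 million.
Unemployment rate = 6.02 / 136.66 = 4.41%.
Labor force participation rate = 136.66 / 219.87 = 62.15%.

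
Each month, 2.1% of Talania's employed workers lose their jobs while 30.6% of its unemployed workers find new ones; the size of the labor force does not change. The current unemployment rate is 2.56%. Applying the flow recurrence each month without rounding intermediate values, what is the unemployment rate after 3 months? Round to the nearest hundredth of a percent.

Unemployment rate after three months ≈ 5.24%.

With a fixed labor force, u_{t+1} = u_t + s·(1−u_t) − f·u_t = u_t·(1−s−f) + s.
Here 1−s−f = 0.673 and s = 0.021.
u_1 = 0.025600 × 0.673 + 0.021 = 0.038229.
u_2 = 0.038229 × 0.673 + 0.021 = 0.046728.
u_3 = 0.046728 × 0.673 + 0.021 = 0.052448.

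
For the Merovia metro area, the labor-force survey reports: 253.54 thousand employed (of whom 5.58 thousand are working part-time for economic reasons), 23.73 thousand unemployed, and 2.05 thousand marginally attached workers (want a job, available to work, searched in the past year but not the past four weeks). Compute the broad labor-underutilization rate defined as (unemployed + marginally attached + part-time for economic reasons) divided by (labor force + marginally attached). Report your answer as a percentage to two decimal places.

Labor force = 253.54 + 23.73 = 277.27 thousand.
Numerator = 23.73 + 2.05 + 5.58 = 31.36 thousand.
Denominator = 277.27 + 2.05 = 279.32 thousand.
Broad rate = 31.36 / 279.32 = 11.23%.

Broad underutilization rate ≈ 11.23%.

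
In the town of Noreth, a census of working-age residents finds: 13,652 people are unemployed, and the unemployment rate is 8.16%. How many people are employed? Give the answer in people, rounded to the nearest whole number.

About 153,652 are employed.

Labor force = U / u = 13,652 / 0.0816 ≈ 167,304.
Employed = labor force − unemployed = 167,304 − 13,652 = 153,652.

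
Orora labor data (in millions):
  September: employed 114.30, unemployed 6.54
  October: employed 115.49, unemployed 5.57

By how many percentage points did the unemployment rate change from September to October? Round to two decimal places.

September: labor force = 114.30 + 6.54 = 120.84; u = 6.54/120.84 = 5.41%.
October: labor force = 115.49 + 5.57 = 121.06; u = 5.57/121.06 = 4.60%.
Change = 4.60% − 5.41% = −0.81 pp.

The unemployment rate changed by −0.81 percentage points.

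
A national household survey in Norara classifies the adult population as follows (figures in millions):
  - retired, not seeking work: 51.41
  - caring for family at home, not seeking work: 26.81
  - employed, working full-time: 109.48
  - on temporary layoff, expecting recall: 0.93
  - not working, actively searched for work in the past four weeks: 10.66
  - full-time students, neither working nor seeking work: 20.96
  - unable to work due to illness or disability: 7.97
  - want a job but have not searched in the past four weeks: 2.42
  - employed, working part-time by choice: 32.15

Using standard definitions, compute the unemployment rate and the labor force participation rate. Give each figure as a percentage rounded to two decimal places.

Employed = 109.48 + 32.15 = 141.63 million.
Unemployed = 0.93 + 10.66 = 11.59 million (jobless and actively searching, or on temporary layoff).
Labor force = 141.63 + 11.59 = 153.22 million.
Not in labor force = 51.41 + 26.81 + 20.96 + 7.97 + 2.42 = 109.57 million (those not working and not actively searching are outside the labor force — including those who want a job but have given up searching).
Civilian working-age population = 153.22 + 109.57 = 262.79 million.
Unemployment rate = 11.59 / 153.22 = 7.56%.
Labor force participation rate = 153.22 / 262.79 = 58.31%.

Unemployment rate ≈ 7.56%; labor force participation rate ≈ 58.31%.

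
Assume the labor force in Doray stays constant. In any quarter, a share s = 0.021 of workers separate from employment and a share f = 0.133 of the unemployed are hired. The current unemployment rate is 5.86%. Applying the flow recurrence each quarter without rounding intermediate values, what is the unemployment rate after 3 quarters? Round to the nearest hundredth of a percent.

With a fixed labor force, u_{t+1} = u_t + s·(1−u_t) − f·u_t = u_t·(1−s−f) + s.
Here 1−s−f = 0.846 and s = 0.021.
u_1 = 0.058600 × 0.846 + 0.021 = 0.070576.
u_2 = 0.070576 × 0.846 + 0.021 = 0.080707.
u_3 = 0.080707 × 0.846 + 0.021 = 0.089278.

Unemployment rate after three quarters ≈ 8.93%.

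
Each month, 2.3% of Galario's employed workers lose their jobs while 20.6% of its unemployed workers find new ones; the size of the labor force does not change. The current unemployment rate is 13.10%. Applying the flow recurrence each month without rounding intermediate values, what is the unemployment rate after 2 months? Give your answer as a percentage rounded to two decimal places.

Unemployment rate after two months ≈ 11.86%.

With a fixed labor force, u_{t+1} = u_t + s·(1−u_t) − f·u_t = u_t·(1−s−f) + s.
Here 1−s−f = 0.771 and s = 0.023.
u_1 = 0.131000 × 0.771 + 0.023 = 0.124001.
u_2 = 0.124001 × 0.771 + 0.023 = 0.118605.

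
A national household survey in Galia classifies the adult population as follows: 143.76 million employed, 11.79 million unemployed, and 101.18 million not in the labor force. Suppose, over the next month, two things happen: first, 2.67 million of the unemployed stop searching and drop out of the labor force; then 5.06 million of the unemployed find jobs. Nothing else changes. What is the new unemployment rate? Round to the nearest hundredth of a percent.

Initially, labor force = 143.76 + 11.79 = 155.55 million, so u = 11.79/155.55 = 7.58%.
After the first change, unemployed and labor force both fall by 2.67 → E = 143.76, U = 9.12, labor force = 152.88 million.
After the second change, unemployed falls and employed rises by 5.06; labor force unchanged → E = 148.82, U = 4.06, labor force = 152.88 million.
New unemployment rate = 4.06 / 152.88 = 2.66%.

New unemployment rate ≈ 2.66%.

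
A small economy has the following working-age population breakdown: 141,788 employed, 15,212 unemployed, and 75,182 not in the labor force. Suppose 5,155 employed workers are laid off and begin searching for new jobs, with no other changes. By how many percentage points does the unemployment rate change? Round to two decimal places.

Initially, labor force = 141,788 + 15,212 = 157,000, so u = 15,212/157,000 = 9.69%.
After the change, employed falls and unemployed rises by 5,155; labor force unchanged → E = 136,633, U = 20,367, labor force = 157,000.
New unemployment rate = 20,367 / 157,000 = 12.97%.
Change = 12.97% − 9.69% = +3.28 percentage points.

The unemployment rate changes by +3.28 percentage points.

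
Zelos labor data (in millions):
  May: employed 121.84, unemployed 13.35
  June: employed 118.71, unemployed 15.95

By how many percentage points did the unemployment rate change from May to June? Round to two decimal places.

May: labor force = 121.84 + 13.35 = 135.19; u = 13.35/135.19 = 9.87%.
June: labor force = 118.71 + 15.95 = 134.66; u = 15.95/134.66 = 11.84%.
Change = 11.84% − 9.87% = +1.97 pp.

The unemployment rate changed by +1.97 percentage points.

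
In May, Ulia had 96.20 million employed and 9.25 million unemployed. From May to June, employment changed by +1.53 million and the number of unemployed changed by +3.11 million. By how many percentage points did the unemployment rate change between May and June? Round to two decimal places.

May: labor force = 96.20 + 9.25 = 105.45; u = 9.25/105.45 = 8.77%.
June: labor force = 97.73 + 12.36 = 110.09; u = 12.36/110.09 = 11.23%.
Change = 11.23% − 8.77% = +2.46 pp.

The unemployment rate changed by +2.46 percentage points.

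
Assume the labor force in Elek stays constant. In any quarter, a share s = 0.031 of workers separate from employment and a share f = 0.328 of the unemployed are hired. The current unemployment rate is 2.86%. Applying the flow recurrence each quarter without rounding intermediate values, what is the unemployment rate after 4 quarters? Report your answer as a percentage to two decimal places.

With a fixed labor force, u_{t+1} = u_t + s·(1−u_t) − f·u_t = u_t·(1−s−f) + s.
Here 1−s−f = 0.641 and s = 0.031.
u_1 = 0.028600 × 0.641 + 0.031 = 0.049333.
u_2 = 0.049333 × 0.641 + 0.031 = 0.062622.
u_3 = 0.062622 × 0.641 + 0.031 = 0.071141.
u_4 = 0.071141 × 0.641 + 0.031 = 0.076601.

Unemployment rate after four quarters ≈ 7.66%.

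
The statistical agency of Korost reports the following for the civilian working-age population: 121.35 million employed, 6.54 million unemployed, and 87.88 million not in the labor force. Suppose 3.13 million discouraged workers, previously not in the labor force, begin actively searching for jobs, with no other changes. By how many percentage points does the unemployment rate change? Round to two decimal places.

The unemployment rate changes by +2.27 percentage points.

Initially, labor force = 121.35 + 6.54 = 127.89 million, so u = 6.54/127.89 = 5.11%.
After the change, unemployed and labor force both rise by 3.13 → E = 121.35, U = 9.67, labor force = 131.02 million.
New unemployment rate = 9.67 / 131.02 = 7.38%.
Change = 7.38% − 5.11% = +2.27 percentage points.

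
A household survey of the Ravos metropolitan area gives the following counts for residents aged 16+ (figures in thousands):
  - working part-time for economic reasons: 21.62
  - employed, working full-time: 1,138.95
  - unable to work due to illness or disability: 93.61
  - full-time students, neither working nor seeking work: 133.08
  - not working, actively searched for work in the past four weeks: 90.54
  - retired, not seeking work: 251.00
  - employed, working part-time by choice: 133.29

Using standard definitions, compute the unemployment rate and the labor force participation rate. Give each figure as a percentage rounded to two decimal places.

Unemployment rate ≈ 6.54%; labor force participation rate ≈ 74.35%.

Employed = 21.62 + 1,138.95 + 133.29 = 1,293.86 thousand (anyone who worked, including part-time for economic reasons, counts as employed).
Unemployed = 90.54 thousand.
Labor force = 1,293.86 + 90.54 = 1,384.40 thousand.
Not in labor force = 93.61 + 133.08 + 251.00 = 477.69 thousand (those not working and not actively searching are outside the labor force).
Civilian working-age population = 1,384.40 + 477.69 = 1,862.09 thousand.
Unemployment rate = 90.54 / 1,384.40 = 6.54%.
Labor force participation rate = 1,384.40 / 1,862.09 = 74.35%.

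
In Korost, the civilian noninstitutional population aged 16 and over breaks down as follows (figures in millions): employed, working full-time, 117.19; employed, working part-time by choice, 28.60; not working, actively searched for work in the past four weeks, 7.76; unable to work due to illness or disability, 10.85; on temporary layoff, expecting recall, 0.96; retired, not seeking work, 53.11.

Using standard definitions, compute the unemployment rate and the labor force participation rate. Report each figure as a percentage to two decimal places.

Employed = 117.19 + 28.60 = 145.79 million.
Unemployed = 7.76 + 0.96 = 8.72 million (jobless and actively searching, or on temporary layoff).
Labor force = 145.79 + 8.72 = 154.51 million.
Not in labor force = 10.85 + 53.11 = 63.96 million (those not working and not actively searching are outside the labor force).
Civilian working-age population = 154.51 + 63.96 = 218.47 million.
Unemployment rate = 8.72 / 154.51 = 5.64%.
Labor force participation rate = 154.51 / 218.47 = 70.72%.

Unemployment rate ≈ 5.64%; labor force participation rate ≈ 70.72%.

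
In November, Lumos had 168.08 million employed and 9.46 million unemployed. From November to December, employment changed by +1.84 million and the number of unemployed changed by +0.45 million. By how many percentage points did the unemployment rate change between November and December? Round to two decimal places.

November: labor force = 168.08 + 9.46 = 177.54; u = 9.46/177.54 = 5.33%.
December: labor force = 169.92 + 9.91 = 179.83; u = 9.91/179.83 = 5.51%.
Change = 5.51% − 5.33% = +0.18 pp.

The unemployment rate changed by +0.18 percentage points.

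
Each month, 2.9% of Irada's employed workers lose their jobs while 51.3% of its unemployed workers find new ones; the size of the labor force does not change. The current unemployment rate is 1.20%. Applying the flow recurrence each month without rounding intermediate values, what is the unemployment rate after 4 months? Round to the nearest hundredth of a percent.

Unemployment rate after four months ≈ 5.17%.

With a fixed labor force, u_{t+1} = u_t + s·(1−u_t) − f·u_t = u_t·(1−s−f) + s.
Here 1−s−f = 0.458 and s = 0.029.
u_1 = 0.012000 × 0.458 + 0.029 = 0.034496.
u_2 = 0.034496 × 0.458 + 0.029 = 0.044799.
u_3 = 0.044799 × 0.458 + 0.029 = 0.049518.
u_4 = 0.049518 × 0.458 + 0.029 = 0.051679.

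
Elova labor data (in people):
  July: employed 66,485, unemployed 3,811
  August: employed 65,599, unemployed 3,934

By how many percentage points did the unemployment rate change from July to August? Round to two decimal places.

July: labor force = 66,485 + 3,811 = 70,296; u = 3,811/70,296 = 5.42%.
August: labor force = 65,599 + 3,934 = 69,533; u = 3,934/69,533 = 5.66%.
Change = 5.66% − 5.42% = +0.24 pp.

The unemployment rate changed by +0.24 percentage points.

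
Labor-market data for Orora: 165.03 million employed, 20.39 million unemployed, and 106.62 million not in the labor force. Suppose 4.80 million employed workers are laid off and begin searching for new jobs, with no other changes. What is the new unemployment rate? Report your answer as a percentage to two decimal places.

Initially, labor force = 165.03 + 20.39 = 185.42 million, so u = 20.39/185.42 = 11.00%.
After the change, employed falls and unemployed rises by 4.80; labor force unchanged → E = 160.23, U = 25.19, labor force = 185.42 million.
New unemployment rate = 25.19 / 185.42 = 13.59%.

New unemployment rate ≈ 13.59%.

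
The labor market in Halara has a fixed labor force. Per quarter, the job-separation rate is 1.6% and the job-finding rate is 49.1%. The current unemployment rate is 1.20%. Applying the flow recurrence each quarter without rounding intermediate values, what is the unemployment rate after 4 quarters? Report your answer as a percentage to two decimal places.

With a fixed labor force, u_{t+1} = u_t + s·(1−u_t) − f·u_t = u_t·(1−s−f) + s.
Here 1−s−f = 0.493 and s = 0.016.
u_1 = 0.012000 × 0.493 + 0.016 = 0.021916.
u_2 = 0.021916 × 0.493 + 0.016 = 0.026805.
u_3 = 0.026805 × 0.493 + 0.016 = 0.029215.
u_4 = 0.029215 × 0.493 + 0.016 = 0.030403.

Unemployment rate after four quarters ≈ 3.04%.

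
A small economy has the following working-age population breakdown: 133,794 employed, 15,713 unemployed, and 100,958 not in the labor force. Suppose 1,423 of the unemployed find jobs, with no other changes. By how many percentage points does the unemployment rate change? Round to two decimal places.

Initially, labor force = 133,794 + 15,713 = 149,507, so u = 15,713/149,507 = 10.51%.
After the change, unemployed falls and employed rises by 1,423; labor force unchanged → E = 135,217, U = 14,290, labor force = 149,507.
New unemployment rate = 14,290 / 149,507 = 9.56%.
Change = 9.56% − 10.51% = −0.95 percentage points.

The unemployment rate changes by −0.95 percentage points.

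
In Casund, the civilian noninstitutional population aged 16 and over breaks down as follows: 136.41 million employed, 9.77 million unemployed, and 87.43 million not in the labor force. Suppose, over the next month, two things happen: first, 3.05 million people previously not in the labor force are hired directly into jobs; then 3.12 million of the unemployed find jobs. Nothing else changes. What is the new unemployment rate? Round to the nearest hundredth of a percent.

New unemployment rate ≈ 4.46%.

Initially, labor force = 136.41 + 9.77 = 146.18 million, so u = 9.77/146.18 = 6.68%.
After the first change, employed and labor force both rise by 3.05; unemployed unchanged → E = 139.46, U = 9.77, labor force = 149.23 million.
After the second change, unemployed falls and employed rises by 3.12; labor force unchanged → E = 142.58, U = 6.65, labor force = 149.23 million.
New unemployment rate = 6.65 / 149.23 = 4.46%.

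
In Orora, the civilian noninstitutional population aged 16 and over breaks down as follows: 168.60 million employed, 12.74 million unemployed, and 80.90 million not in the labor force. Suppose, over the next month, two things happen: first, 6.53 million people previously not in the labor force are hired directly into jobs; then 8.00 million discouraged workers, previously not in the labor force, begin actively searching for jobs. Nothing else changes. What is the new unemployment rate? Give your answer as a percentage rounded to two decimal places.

Initially, labor force = 168.60 + 12.74 = 181.34 million, so u = 12.74/181.34 = 7.03%.
After the first change, employed and labor force both rise by 6.53; unemployed unchanged → E = 175.13, U = 12.74, labor force = 187.87 million.
After the second change, unemployed and labor force both rise by 8.00 → E = 175.13, U = 20.74, labor force = 195.87 million.
New unemployment rate = 20.74 / 195.87 = 10.59%.

New unemployment rate ≈ 10.59%.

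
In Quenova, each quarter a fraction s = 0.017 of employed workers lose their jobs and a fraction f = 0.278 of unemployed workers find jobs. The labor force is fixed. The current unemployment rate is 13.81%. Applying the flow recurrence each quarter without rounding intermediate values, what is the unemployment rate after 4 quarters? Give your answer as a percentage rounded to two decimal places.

Unemployment rate after four quarters ≈ 7.75%.

With a fixed labor force, u_{t+1} = u_t + s·(1−u_t) − f·u_t = u_t·(1−s−f) + s.
Here 1−s−f = 0.705 and s = 0.017.
u_1 = 0.138100 × 0.705 + 0.017 = 0.114360.
u_2 = 0.114360 × 0.705 + 0.017 = 0.097624.
u_3 = 0.097624 × 0.705 + 0.017 = 0.085825.
u_4 = 0.085825 × 0.705 + 0.017 = 0.077507.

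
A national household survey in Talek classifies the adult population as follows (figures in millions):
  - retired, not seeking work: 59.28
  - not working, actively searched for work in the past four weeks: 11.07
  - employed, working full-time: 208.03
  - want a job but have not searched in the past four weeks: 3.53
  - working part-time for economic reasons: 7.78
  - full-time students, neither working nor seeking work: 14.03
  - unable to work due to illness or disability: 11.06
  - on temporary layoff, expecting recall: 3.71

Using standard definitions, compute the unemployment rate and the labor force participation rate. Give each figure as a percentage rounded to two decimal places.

Employed = 208.03 + 7.78 = 215.81 million (anyone who worked, including part-time for economic reasons, counts as employed).
Unemployed = 11.07 + 3.71 = 14.78 million (jobless and actively searching, or on temporary layoff).
Labor force = 215.81 + 14.78 = 230.59 million.
Not in labor force = 59.28 + 3.53 + 14.03 + 11.06 = 87.90 million (those not working and not actively searching are outside the labor force — including those who want a job but have given up searching).
Civilian working-age population = 230.59 + 87.90 = 318.49 million.
Unemployment rate = 14.78 / 230.59 = 6.41%.
Labor force participation rate = 230.59 / 318.49 = 72.40%.

Unemployment rate ≈ 6.41%; labor force participation rate ≈ 72.40%.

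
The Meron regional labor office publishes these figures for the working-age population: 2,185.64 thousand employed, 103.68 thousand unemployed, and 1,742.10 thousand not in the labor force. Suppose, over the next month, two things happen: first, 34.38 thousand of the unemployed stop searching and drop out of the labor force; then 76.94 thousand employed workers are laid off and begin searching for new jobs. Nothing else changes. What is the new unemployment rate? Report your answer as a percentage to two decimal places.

Initially, labor force = 2,185.64 + 103.68 = 2,289.32 thousand, so u = 103.68/2,289.32 = 4.53%.
After the first change, unemployed and labor force both fall by 34.38 → E = 2,185.64, U = 69.30, labor force = 2,254.94 thousand.
After the second change, employed falls and unemployed rises by 76.94; labor force unchanged → E = 2,108.70, U = 146.24, labor force = 2,254.94 thousand.
New unemployment rate = 146.24 / 2,254.94 = 6.49%.

New unemployment rate ≈ 6.49%.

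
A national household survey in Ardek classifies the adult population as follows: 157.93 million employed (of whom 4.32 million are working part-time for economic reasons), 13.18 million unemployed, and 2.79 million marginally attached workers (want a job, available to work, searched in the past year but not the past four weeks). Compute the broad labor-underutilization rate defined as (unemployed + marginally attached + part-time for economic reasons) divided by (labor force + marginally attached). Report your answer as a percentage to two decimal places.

Broad underutilization rate ≈ 11.67%.

Labor force = 157.93 + 13.18 = 171.11 million.
Numerator = 13.18 + 2.79 + 4.32 = 20.29 million.
Denominator = 171.11 + 2.79 = 173.90 million.
Broad rate = 20.29 / 173.90 = 11.67%.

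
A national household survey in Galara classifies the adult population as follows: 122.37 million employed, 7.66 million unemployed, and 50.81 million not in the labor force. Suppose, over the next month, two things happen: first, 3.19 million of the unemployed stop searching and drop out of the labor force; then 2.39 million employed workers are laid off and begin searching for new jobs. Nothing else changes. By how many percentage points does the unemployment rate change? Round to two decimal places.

Initially, labor force = 122.37 + 7.66 = 130.03 million, so u = 7.66/130.03 = 5.89%.
After the first change, unemployed and labor force both fall by 3.19 → E = 122.37, U = 4.47, labor force = 126.84 million.
After the second change, employed falls and unemployed rises by 2.39; labor force unchanged → E = 119.98, U = 6.86, labor force = 126.84 million.
New unemployment rate = 6.86 / 126.84 = 5.41%.
Change = 5.41% − 5.89% = −0.48 percentage points.

The unemployment rate changes by −0.48 percentage points.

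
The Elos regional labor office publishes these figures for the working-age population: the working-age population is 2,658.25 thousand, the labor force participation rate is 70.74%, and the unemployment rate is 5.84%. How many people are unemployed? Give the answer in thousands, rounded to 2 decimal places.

About 109.82 thousand are unemployed.

Labor force = 0.7074 × 2,658.25 = 1,880.45 thousand.
Unemployed = 0.0584 × 1,880.45 ≈ 109.82 thousand.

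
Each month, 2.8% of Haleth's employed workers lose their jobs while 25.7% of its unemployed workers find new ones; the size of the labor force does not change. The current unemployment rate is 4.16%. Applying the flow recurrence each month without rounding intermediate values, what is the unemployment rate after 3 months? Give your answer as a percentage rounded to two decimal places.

With a fixed labor force, u_{t+1} = u_t + s·(1−u_t) − f·u_t = u_t·(1−s−f) + s.
Here 1−s−f = 0.715 and s = 0.028.
u_1 = 0.041600 × 0.715 + 0.028 = 0.057744.
u_2 = 0.057744 × 0.715 + 0.028 = 0.069287.
u_3 = 0.069287 × 0.715 + 0.028 = 0.077540.

Unemployment rate after three months ≈ 7.75%.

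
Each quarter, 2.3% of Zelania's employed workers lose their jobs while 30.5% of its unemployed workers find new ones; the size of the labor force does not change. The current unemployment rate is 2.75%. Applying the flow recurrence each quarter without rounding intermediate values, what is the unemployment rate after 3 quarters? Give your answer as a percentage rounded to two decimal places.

Unemployment rate after three quarters ≈ 5.72%.

With a fixed labor force, u_{t+1} = u_t + s·(1−u_t) − f·u_t = u_t·(1−s−f) + s.
Here 1−s−f = 0.672 and s = 0.023.
u_1 = 0.027500 × 0.672 + 0.023 = 0.041480.
u_2 = 0.041480 × 0.672 + 0.023 = 0.050875.
u_3 = 0.050875 × 0.672 + 0.023 = 0.057188.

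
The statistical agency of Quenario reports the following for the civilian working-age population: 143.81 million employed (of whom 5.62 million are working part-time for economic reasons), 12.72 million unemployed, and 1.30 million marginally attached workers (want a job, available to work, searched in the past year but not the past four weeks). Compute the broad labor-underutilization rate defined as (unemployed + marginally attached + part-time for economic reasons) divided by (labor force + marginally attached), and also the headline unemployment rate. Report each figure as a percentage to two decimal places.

Labor force = 143.81 + 12.72 = 156.53 million.
Numerator = 12.72 + 1.30 + 5.62 = 19.64 million.
Denominator = 156.53 + 1.30 = 157.83 million.
Broad rate = 19.64 / 157.83 = 12.44%.
Headline unemployment rate = 12.72 / 156.53 = 8.13%.

Broad underutilization rate ≈ 12.44%; headline unemployment rate ≈ 8.13%.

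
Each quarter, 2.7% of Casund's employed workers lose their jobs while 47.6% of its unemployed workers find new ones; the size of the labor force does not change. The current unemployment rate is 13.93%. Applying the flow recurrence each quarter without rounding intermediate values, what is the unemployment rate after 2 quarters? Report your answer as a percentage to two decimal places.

With a fixed labor force, u_{t+1} = u_t + s·(1−u_t) − f·u_t = u_t·(1−s−f) + s.
Here 1−s−f = 0.497 and s = 0.027.
u_1 = 0.139300 × 0.497 + 0.027 = 0.096232.
u_2 = 0.096232 × 0.497 + 0.027 = 0.074827.

Unemployment rate after two quarters ≈ 7.48%.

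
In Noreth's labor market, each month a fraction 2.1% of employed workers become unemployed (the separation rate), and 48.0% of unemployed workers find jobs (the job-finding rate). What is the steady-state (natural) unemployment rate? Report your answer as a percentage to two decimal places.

At steady state the flows balance: s·E = f·U, so U/(E+U) = s/(s+f).
u* = 2.1 / (2.1 + 48.0) = 2.1 / 50.10 = 4.19%.

Steady-state unemployment rate ≈ 4.19%.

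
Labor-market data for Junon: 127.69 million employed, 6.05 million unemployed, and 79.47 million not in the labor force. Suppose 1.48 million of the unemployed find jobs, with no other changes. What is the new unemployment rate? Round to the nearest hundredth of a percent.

New unemployment rate ≈ 3.42%.

Initially, labor force = 127.69 + 6.05 = 133.74 million, so u = 6.05/133.74 = 4.52%.
After the change, unemployed falls and employed rises by 1.48; labor force unchanged → E = 129.17, U = 4.57, labor force = 133.74 million.
New unemployment rate = 4.57 / 133.74 = 3.42%.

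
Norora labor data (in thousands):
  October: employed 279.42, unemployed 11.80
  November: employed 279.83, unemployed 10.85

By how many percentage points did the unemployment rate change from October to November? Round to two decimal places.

October: labor force = 279.42 + 11.80 = 291.22; u = 11.80/291.22 = 4.05%.
November: labor force = 279.83 + 10.85 = 290.68; u = 10.85/290.68 = 3.73%.
Change = 3.73% − 4.05% = −0.32 pp.

The unemployment rate changed by −0.32 percentage points.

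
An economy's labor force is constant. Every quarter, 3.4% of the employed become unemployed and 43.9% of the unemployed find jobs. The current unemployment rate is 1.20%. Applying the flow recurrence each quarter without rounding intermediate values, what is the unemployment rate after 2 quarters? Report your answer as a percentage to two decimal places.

Unemployment rate after two quarters ≈ 5.53%.

With a fixed labor force, u_{t+1} = u_t + s·(1−u_t) − f·u_t = u_t·(1−s−f) + s.
Here 1−s−f = 0.527 and s = 0.034.
u_1 = 0.012000 × 0.527 + 0.034 = 0.040324.
u_2 = 0.040324 × 0.527 + 0.034 = 0.055251.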